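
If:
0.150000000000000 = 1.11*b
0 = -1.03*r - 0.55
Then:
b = 0.14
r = -0.53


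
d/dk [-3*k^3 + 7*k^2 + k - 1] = -9*k^2 + 14*k + 1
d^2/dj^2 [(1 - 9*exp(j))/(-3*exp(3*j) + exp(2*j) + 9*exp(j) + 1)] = (324*exp(6*j) - 162*exp(5*j) + 1014*exp(4*j) + 320*exp(3*j) - 108*exp(2*j) - 158*exp(j) + 18)*exp(j)/(27*exp(9*j) - 27*exp(8*j) - 234*exp(7*j) + 134*exp(6*j) + 720*exp(5*j) - 84*exp(4*j) - 774*exp(3*j) - 246*exp(2*j) - 27*exp(j) - 1)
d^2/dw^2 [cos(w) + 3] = -cos(w)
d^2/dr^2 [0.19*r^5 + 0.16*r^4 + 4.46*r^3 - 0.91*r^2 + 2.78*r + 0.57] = 3.8*r^3 + 1.92*r^2 + 26.76*r - 1.82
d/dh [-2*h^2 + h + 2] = 1 - 4*h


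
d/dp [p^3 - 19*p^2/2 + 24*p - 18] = 3*p^2 - 19*p + 24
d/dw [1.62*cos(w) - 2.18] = -1.62*sin(w)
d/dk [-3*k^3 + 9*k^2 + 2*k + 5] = -9*k^2 + 18*k + 2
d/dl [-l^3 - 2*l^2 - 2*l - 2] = -3*l^2 - 4*l - 2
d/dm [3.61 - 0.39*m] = -0.390000000000000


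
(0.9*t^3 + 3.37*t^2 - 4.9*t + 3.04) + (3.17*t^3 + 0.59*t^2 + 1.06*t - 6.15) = 4.07*t^3 + 3.96*t^2 - 3.84*t - 3.11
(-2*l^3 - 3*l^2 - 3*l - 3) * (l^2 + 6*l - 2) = -2*l^5 - 15*l^4 - 17*l^3 - 15*l^2 - 12*l + 6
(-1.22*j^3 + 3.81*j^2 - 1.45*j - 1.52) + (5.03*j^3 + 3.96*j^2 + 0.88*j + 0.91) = 3.81*j^3 + 7.77*j^2 - 0.57*j - 0.61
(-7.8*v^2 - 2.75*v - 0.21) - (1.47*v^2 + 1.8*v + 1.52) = -9.27*v^2 - 4.55*v - 1.73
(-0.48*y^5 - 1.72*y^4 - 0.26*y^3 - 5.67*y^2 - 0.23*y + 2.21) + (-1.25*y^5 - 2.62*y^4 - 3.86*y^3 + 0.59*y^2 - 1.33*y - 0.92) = -1.73*y^5 - 4.34*y^4 - 4.12*y^3 - 5.08*y^2 - 1.56*y + 1.29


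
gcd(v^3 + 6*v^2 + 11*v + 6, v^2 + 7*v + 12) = v + 3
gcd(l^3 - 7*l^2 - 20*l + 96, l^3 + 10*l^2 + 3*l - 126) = l - 3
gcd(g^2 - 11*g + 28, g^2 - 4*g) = g - 4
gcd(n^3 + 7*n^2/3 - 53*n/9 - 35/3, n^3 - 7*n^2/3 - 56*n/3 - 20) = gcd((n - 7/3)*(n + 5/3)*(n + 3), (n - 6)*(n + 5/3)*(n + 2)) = n + 5/3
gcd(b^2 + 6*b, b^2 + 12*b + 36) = b + 6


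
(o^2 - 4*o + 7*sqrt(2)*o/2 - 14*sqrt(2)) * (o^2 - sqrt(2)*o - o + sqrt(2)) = o^4 - 5*o^3 + 5*sqrt(2)*o^3/2 - 25*sqrt(2)*o^2/2 - 3*o^2 + 10*sqrt(2)*o + 35*o - 28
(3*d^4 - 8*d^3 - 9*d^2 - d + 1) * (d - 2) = 3*d^5 - 14*d^4 + 7*d^3 + 17*d^2 + 3*d - 2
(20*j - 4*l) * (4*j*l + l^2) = 80*j^2*l + 4*j*l^2 - 4*l^3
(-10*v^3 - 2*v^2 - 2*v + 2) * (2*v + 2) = -20*v^4 - 24*v^3 - 8*v^2 + 4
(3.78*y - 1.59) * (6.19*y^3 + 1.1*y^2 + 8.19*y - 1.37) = 23.3982*y^4 - 5.6841*y^3 + 29.2092*y^2 - 18.2007*y + 2.1783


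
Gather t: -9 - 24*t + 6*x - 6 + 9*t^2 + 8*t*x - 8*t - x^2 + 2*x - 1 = 9*t^2 + t*(8*x - 32) - x^2 + 8*x - 16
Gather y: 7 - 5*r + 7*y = -5*r + 7*y + 7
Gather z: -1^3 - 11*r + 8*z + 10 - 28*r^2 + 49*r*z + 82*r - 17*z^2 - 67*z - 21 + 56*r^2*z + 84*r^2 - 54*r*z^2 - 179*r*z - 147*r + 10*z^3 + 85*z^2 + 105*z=56*r^2 - 76*r + 10*z^3 + z^2*(68 - 54*r) + z*(56*r^2 - 130*r + 46) - 12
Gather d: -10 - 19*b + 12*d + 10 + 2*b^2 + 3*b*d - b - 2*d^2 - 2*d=2*b^2 - 20*b - 2*d^2 + d*(3*b + 10)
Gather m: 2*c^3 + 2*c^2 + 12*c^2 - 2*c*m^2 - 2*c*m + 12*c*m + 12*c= 2*c^3 + 14*c^2 - 2*c*m^2 + 10*c*m + 12*c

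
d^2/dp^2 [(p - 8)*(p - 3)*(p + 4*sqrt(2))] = 6*p - 22 + 8*sqrt(2)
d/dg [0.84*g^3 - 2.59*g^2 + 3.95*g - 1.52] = 2.52*g^2 - 5.18*g + 3.95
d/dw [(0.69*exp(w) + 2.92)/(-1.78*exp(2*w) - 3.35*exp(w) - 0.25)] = (1.2282*exp(2*w) + 10.3952*exp(w) + 9.6095)*exp(w)/(3.1684*exp(4*w) + 11.926*exp(3*w) + 12.1125*exp(2*w) + 1.675*exp(w) + 0.0625)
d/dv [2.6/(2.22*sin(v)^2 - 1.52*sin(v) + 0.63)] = (3.952 - 11.544*sin(v))*cos(v)/(2.22*sin(v)^2 - 1.52*sin(v) + 0.63)^2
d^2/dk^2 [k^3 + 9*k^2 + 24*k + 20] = 6*k + 18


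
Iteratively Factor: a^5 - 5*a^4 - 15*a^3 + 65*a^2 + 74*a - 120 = (a - 5)*(a^4 - 15*a^2 - 10*a + 24) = (a - 5)*(a - 1)*(a^3 + a^2 - 14*a - 24) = (a - 5)*(a - 4)*(a - 1)*(a^2 + 5*a + 6) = (a - 5)*(a - 4)*(a - 1)*(a + 2)*(a + 3)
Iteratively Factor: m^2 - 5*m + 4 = (m - 4)*(m - 1)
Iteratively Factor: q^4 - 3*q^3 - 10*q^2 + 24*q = (q - 2)*(q^3 - q^2 - 12*q) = (q - 4)*(q - 2)*(q^2 + 3*q) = q*(q - 4)*(q - 2)*(q + 3)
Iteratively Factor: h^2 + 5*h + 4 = (h + 4)*(h + 1)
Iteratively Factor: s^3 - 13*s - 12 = (s + 3)*(s^2 - 3*s - 4) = (s - 4)*(s + 3)*(s + 1)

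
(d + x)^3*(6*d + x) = 6*d^4 + 19*d^3*x + 21*d^2*x^2 + 9*d*x^3 + x^4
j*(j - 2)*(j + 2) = j^3 - 4*j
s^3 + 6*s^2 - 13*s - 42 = (s - 3)*(s + 2)*(s + 7)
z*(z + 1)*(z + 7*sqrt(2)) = z^3 + z^2 + 7*sqrt(2)*z^2 + 7*sqrt(2)*z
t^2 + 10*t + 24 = (t + 4)*(t + 6)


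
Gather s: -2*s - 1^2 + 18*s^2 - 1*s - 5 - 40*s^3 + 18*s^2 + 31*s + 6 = -40*s^3 + 36*s^2 + 28*s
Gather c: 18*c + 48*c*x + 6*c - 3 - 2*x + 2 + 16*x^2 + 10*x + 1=c*(48*x + 24) + 16*x^2 + 8*x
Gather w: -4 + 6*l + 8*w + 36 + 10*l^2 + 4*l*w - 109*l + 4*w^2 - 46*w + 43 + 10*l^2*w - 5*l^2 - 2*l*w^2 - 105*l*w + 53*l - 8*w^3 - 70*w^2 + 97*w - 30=5*l^2 - 50*l - 8*w^3 + w^2*(-2*l - 66) + w*(10*l^2 - 101*l + 59) + 45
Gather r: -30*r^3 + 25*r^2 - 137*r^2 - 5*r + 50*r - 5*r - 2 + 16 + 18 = -30*r^3 - 112*r^2 + 40*r + 32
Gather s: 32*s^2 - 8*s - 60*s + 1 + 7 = 32*s^2 - 68*s + 8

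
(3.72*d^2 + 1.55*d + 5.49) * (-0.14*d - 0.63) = -0.5208*d^3 - 2.5606*d^2 - 1.7451*d - 3.4587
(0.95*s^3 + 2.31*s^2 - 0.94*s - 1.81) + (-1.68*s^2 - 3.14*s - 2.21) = 0.95*s^3 + 0.63*s^2 - 4.08*s - 4.02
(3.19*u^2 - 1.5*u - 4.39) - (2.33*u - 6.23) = 3.19*u^2 - 3.83*u + 1.84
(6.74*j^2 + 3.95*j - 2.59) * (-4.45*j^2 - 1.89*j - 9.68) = -29.993*j^4 - 30.3161*j^3 - 61.1832*j^2 - 33.3409*j + 25.0712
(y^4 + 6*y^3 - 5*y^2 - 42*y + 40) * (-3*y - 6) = -3*y^5 - 24*y^4 - 21*y^3 + 156*y^2 + 132*y - 240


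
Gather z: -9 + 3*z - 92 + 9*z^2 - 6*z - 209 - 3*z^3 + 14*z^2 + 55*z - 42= -3*z^3 + 23*z^2 + 52*z - 352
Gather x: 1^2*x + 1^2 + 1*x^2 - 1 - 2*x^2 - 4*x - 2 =-x^2 - 3*x - 2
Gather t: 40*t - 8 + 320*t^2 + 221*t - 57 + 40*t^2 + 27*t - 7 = 360*t^2 + 288*t - 72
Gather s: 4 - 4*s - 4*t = -4*s - 4*t + 4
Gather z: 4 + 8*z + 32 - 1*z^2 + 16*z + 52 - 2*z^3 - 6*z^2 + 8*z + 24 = -2*z^3 - 7*z^2 + 32*z + 112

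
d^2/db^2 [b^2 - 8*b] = 2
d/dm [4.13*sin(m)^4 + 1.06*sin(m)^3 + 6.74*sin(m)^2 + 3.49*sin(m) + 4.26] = (16.52*sin(m)^3 + 3.18*sin(m)^2 + 13.48*sin(m) + 3.49)*cos(m)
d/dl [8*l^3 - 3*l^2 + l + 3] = 24*l^2 - 6*l + 1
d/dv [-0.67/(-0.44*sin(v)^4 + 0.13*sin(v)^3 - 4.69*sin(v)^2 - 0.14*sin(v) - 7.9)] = (-1.1792*sin(v)^3 + 0.2613*sin(v)^2 - 6.2846*sin(v) - 0.0938)*cos(v)/(0.44*sin(v)^4 - 0.13*sin(v)^3 + 4.69*sin(v)^2 + 0.14*sin(v) + 7.9)^2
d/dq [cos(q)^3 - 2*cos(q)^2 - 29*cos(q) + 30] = (-3*cos(q)^2 + 4*cos(q) + 29)*sin(q)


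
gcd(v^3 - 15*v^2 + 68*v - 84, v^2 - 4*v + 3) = 1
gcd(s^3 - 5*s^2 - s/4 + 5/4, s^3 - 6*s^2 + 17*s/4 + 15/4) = s^2 - 9*s/2 - 5/2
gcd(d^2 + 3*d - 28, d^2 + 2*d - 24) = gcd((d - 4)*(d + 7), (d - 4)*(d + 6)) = d - 4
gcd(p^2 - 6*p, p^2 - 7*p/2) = p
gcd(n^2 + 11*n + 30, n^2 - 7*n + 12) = 1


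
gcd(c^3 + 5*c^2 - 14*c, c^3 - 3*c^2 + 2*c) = c^2 - 2*c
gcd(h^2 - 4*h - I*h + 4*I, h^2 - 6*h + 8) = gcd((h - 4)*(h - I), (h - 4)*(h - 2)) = h - 4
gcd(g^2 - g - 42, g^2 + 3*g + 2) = 1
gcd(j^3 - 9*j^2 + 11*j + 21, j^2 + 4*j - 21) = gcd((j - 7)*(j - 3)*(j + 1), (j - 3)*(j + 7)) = j - 3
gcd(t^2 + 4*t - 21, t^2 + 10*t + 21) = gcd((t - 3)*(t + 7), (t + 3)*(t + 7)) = t + 7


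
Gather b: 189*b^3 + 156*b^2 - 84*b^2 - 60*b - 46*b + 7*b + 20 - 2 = 189*b^3 + 72*b^2 - 99*b + 18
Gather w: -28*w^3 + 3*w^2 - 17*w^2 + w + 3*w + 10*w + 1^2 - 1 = -28*w^3 - 14*w^2 + 14*w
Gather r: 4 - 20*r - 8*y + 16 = -20*r - 8*y + 20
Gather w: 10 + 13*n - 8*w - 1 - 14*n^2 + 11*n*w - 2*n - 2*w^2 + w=-14*n^2 + 11*n - 2*w^2 + w*(11*n - 7) + 9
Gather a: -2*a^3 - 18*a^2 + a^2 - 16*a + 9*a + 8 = -2*a^3 - 17*a^2 - 7*a + 8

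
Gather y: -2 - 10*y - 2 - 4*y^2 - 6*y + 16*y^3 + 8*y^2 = 16*y^3 + 4*y^2 - 16*y - 4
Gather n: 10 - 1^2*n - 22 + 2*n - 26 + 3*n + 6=4*n - 32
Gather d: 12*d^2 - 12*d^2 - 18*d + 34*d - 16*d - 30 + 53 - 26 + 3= 0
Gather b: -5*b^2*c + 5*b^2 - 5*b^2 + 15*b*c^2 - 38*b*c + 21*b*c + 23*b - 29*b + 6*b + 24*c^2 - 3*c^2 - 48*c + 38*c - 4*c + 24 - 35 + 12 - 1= -5*b^2*c + b*(15*c^2 - 17*c) + 21*c^2 - 14*c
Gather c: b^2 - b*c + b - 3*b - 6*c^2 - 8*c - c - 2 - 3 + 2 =b^2 - 2*b - 6*c^2 + c*(-b - 9) - 3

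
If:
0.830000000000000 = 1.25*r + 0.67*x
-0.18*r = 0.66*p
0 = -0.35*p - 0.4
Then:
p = -1.14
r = 4.19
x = -6.58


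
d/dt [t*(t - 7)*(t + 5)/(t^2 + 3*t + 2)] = (t^4 + 6*t^3 + 35*t^2 - 8*t - 70)/(t^4 + 6*t^3 + 13*t^2 + 12*t + 4)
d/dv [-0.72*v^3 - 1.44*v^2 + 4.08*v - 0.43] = -2.16*v^2 - 2.88*v + 4.08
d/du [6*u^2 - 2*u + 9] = 12*u - 2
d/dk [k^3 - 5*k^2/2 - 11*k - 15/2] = 3*k^2 - 5*k - 11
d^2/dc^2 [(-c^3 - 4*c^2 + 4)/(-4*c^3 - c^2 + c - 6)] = 2*(60*c^6 + 12*c^5 - 480*c^4 - 801*c^3 - 54*c^2 + 408*c + 164)/(64*c^9 + 48*c^8 - 36*c^7 + 265*c^6 + 153*c^5 - 123*c^4 + 395*c^3 + 126*c^2 - 108*c + 216)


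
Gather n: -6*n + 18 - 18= -6*n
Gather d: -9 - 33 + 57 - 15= 0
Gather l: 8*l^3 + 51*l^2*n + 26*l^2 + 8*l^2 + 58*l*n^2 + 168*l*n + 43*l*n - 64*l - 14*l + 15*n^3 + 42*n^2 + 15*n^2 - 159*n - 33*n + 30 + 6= 8*l^3 + l^2*(51*n + 34) + l*(58*n^2 + 211*n - 78) + 15*n^3 + 57*n^2 - 192*n + 36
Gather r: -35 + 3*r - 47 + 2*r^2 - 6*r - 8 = 2*r^2 - 3*r - 90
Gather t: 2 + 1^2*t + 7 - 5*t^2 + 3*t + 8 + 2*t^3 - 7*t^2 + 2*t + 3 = 2*t^3 - 12*t^2 + 6*t + 20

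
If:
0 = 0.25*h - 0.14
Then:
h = 0.56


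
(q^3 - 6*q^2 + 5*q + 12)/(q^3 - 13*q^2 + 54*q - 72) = (q + 1)/(q - 6)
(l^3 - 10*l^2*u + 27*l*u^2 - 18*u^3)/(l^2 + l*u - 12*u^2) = (l^2 - 7*l*u + 6*u^2)/(l + 4*u)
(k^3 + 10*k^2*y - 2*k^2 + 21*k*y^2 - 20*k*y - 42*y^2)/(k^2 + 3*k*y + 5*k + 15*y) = (k^2 + 7*k*y - 2*k - 14*y)/(k + 5)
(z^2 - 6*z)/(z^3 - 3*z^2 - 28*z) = (6 - z)/(-z^2 + 3*z + 28)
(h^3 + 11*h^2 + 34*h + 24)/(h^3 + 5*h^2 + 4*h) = (h + 6)/h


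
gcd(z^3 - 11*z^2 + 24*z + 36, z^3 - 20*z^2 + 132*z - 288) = z^2 - 12*z + 36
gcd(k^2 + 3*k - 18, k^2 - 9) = k - 3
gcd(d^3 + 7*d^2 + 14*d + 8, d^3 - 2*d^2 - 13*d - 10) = d^2 + 3*d + 2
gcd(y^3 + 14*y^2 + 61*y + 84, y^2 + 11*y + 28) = y^2 + 11*y + 28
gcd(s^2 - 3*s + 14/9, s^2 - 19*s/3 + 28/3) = s - 7/3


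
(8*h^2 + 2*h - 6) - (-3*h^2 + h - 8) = 11*h^2 + h + 2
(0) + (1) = 1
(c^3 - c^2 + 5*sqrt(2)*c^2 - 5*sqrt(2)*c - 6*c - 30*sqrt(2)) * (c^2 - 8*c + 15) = c^5 - 9*c^4 + 5*sqrt(2)*c^4 - 45*sqrt(2)*c^3 + 17*c^3 + 33*c^2 + 85*sqrt(2)*c^2 - 90*c + 165*sqrt(2)*c - 450*sqrt(2)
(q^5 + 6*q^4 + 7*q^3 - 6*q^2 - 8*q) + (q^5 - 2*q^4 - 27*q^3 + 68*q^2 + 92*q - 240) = 2*q^5 + 4*q^4 - 20*q^3 + 62*q^2 + 84*q - 240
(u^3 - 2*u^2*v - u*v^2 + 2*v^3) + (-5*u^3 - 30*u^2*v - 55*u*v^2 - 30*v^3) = -4*u^3 - 32*u^2*v - 56*u*v^2 - 28*v^3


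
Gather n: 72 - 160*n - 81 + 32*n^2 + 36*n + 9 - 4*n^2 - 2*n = 28*n^2 - 126*n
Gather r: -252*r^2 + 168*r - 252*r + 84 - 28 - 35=-252*r^2 - 84*r + 21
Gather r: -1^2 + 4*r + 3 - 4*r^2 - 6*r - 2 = -4*r^2 - 2*r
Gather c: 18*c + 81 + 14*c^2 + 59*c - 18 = 14*c^2 + 77*c + 63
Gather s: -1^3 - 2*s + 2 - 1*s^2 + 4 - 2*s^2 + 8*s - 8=-3*s^2 + 6*s - 3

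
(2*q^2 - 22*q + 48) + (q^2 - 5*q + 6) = 3*q^2 - 27*q + 54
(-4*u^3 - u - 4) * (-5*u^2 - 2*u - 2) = 20*u^5 + 8*u^4 + 13*u^3 + 22*u^2 + 10*u + 8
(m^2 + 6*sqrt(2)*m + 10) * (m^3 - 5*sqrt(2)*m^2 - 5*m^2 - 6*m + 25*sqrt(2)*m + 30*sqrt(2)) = m^5 - 5*m^4 + sqrt(2)*m^4 - 56*m^3 - 5*sqrt(2)*m^3 - 56*sqrt(2)*m^2 + 250*m^2 + 300*m + 250*sqrt(2)*m + 300*sqrt(2)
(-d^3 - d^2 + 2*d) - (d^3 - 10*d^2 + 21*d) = -2*d^3 + 9*d^2 - 19*d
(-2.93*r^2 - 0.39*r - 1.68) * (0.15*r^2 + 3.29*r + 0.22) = -0.4395*r^4 - 9.6982*r^3 - 2.1797*r^2 - 5.613*r - 0.3696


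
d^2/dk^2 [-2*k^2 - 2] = -4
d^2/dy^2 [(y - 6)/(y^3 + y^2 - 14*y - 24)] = 2*((y - 6)*(3*y^2 + 2*y - 14)^2 + (-3*y^2 - 2*y - (y - 6)*(3*y + 1) + 14)*(y^3 + y^2 - 14*y - 24))/(y^3 + y^2 - 14*y - 24)^3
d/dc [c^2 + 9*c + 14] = 2*c + 9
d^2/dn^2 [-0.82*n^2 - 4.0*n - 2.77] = -1.64000000000000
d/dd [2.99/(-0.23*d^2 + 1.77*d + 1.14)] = (1.3754*d - 5.2923)/(-0.23*d^2 + 1.77*d + 1.14)^2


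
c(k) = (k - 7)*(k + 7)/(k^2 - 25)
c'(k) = -2*k*(k - 7)*(k + 7)/(k^2 - 25)^2 + (k - 7)/(k^2 - 25) + (k + 7)/(k^2 - 25) = 48*k/(k^4 - 50*k^2 + 625)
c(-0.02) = 1.96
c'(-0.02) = -0.00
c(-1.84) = 2.11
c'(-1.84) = -0.19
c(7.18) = 0.10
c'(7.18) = 0.49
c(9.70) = 0.65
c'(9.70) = 0.10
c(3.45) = 2.83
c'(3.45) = 0.97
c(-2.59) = 2.31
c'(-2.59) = -0.37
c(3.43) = 2.81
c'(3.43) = 0.94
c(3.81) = 3.29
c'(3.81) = 1.66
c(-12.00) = 0.80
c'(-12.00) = -0.04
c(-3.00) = 2.50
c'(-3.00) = -0.56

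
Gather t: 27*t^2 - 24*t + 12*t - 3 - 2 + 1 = 27*t^2 - 12*t - 4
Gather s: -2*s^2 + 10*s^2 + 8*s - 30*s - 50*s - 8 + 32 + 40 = 8*s^2 - 72*s + 64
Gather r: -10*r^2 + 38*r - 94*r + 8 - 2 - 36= -10*r^2 - 56*r - 30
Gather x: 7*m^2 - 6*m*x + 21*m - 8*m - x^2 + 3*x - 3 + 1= 7*m^2 + 13*m - x^2 + x*(3 - 6*m) - 2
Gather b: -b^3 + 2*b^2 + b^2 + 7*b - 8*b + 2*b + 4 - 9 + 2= -b^3 + 3*b^2 + b - 3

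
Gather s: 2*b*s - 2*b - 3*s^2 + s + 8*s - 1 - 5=-2*b - 3*s^2 + s*(2*b + 9) - 6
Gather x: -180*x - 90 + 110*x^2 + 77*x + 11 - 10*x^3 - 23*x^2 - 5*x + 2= -10*x^3 + 87*x^2 - 108*x - 77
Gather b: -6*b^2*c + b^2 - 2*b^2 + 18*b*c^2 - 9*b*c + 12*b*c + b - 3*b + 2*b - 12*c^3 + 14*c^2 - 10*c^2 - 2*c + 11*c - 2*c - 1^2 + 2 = b^2*(-6*c - 1) + b*(18*c^2 + 3*c) - 12*c^3 + 4*c^2 + 7*c + 1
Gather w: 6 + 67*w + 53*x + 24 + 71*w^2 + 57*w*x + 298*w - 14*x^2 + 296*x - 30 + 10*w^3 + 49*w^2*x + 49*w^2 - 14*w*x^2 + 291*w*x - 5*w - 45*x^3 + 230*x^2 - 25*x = 10*w^3 + w^2*(49*x + 120) + w*(-14*x^2 + 348*x + 360) - 45*x^3 + 216*x^2 + 324*x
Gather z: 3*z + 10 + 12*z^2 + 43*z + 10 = 12*z^2 + 46*z + 20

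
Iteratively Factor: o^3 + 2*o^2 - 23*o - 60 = (o + 4)*(o^2 - 2*o - 15) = (o - 5)*(o + 4)*(o + 3)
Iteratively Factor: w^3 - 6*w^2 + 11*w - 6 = (w - 1)*(w^2 - 5*w + 6) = (w - 3)*(w - 1)*(w - 2)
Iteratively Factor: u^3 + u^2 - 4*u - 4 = (u + 2)*(u^2 - u - 2) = (u + 1)*(u + 2)*(u - 2)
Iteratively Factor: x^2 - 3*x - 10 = (x - 5)*(x + 2)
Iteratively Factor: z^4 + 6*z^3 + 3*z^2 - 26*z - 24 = (z + 3)*(z^3 + 3*z^2 - 6*z - 8) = (z + 3)*(z + 4)*(z^2 - z - 2) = (z + 1)*(z + 3)*(z + 4)*(z - 2)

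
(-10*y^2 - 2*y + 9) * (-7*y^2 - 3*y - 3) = 70*y^4 + 44*y^3 - 27*y^2 - 21*y - 27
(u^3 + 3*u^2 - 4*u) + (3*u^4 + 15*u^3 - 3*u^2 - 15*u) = 3*u^4 + 16*u^3 - 19*u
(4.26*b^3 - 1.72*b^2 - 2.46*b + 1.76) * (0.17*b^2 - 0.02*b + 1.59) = 0.7242*b^5 - 0.3776*b^4 + 6.3896*b^3 - 2.3864*b^2 - 3.9466*b + 2.7984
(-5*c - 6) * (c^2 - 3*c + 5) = -5*c^3 + 9*c^2 - 7*c - 30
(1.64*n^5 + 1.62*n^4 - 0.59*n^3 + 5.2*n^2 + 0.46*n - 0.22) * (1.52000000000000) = 2.4928*n^5 + 2.4624*n^4 - 0.8968*n^3 + 7.904*n^2 + 0.6992*n - 0.3344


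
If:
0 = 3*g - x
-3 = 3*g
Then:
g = -1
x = -3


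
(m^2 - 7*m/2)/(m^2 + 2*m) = (m - 7/2)/(m + 2)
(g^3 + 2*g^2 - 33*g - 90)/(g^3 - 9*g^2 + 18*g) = (g^2 + 8*g + 15)/(g*(g - 3))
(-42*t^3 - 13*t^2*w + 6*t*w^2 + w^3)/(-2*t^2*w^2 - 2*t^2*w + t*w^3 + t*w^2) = (42*t^3 + 13*t^2*w - 6*t*w^2 - w^3)/(t*w*(2*t*w + 2*t - w^2 - w))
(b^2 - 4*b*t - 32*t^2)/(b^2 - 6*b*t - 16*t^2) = (b + 4*t)/(b + 2*t)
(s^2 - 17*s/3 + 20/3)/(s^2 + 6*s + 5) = (3*s^2 - 17*s + 20)/(3*(s^2 + 6*s + 5))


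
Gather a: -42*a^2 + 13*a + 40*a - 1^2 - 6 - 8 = -42*a^2 + 53*a - 15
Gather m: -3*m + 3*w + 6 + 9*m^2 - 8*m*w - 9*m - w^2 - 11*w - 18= 9*m^2 + m*(-8*w - 12) - w^2 - 8*w - 12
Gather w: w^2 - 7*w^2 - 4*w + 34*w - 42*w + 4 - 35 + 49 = -6*w^2 - 12*w + 18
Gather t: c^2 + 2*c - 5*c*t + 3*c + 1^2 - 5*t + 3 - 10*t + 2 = c^2 + 5*c + t*(-5*c - 15) + 6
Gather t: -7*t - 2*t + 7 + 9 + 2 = 18 - 9*t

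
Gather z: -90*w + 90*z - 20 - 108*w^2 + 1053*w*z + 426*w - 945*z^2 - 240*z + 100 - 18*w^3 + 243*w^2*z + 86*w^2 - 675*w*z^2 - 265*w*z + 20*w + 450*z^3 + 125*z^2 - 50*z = -18*w^3 - 22*w^2 + 356*w + 450*z^3 + z^2*(-675*w - 820) + z*(243*w^2 + 788*w - 200) + 80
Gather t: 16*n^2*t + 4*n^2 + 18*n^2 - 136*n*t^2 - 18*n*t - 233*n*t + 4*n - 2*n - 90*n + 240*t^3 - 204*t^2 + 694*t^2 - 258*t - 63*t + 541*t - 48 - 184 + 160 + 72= 22*n^2 - 88*n + 240*t^3 + t^2*(490 - 136*n) + t*(16*n^2 - 251*n + 220)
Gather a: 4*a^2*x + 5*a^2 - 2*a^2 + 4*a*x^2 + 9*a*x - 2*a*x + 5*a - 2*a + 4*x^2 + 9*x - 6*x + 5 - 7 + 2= a^2*(4*x + 3) + a*(4*x^2 + 7*x + 3) + 4*x^2 + 3*x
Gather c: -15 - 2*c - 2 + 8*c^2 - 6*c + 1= 8*c^2 - 8*c - 16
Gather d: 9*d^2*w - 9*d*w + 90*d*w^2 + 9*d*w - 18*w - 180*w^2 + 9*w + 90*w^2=9*d^2*w + 90*d*w^2 - 90*w^2 - 9*w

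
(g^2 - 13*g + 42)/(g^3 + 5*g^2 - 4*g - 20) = (g^2 - 13*g + 42)/(g^3 + 5*g^2 - 4*g - 20)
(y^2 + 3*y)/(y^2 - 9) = y/(y - 3)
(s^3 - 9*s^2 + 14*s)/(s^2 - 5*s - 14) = s*(s - 2)/(s + 2)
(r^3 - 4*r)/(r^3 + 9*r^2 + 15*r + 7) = r*(r^2 - 4)/(r^3 + 9*r^2 + 15*r + 7)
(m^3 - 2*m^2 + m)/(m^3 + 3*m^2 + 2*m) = (m^2 - 2*m + 1)/(m^2 + 3*m + 2)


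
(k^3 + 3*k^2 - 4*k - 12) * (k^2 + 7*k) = k^5 + 10*k^4 + 17*k^3 - 40*k^2 - 84*k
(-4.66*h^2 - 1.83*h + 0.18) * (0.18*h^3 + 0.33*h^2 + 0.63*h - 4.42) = -0.8388*h^5 - 1.8672*h^4 - 3.5073*h^3 + 19.5037*h^2 + 8.202*h - 0.7956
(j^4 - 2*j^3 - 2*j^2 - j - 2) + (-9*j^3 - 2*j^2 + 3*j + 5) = j^4 - 11*j^3 - 4*j^2 + 2*j + 3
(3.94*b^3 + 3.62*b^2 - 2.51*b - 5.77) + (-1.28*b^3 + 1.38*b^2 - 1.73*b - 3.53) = 2.66*b^3 + 5.0*b^2 - 4.24*b - 9.3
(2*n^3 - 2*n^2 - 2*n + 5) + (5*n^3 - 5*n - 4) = 7*n^3 - 2*n^2 - 7*n + 1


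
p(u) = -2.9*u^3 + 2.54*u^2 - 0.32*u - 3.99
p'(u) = -8.7*u^2 + 5.08*u - 0.32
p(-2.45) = 54.69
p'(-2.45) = -64.99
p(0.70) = -3.96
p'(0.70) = -1.03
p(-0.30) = -3.59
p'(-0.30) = -2.63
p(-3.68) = 176.11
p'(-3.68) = -136.83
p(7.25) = -977.93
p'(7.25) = -420.78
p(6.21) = -602.53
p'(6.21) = -304.28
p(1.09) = -5.08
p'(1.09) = -5.12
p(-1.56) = 13.70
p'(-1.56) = -29.42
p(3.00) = -60.39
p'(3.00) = -63.38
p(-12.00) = 5376.81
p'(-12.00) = -1314.08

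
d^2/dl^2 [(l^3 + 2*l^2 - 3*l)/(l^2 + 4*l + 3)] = 4/(l^3 + 3*l^2 + 3*l + 1)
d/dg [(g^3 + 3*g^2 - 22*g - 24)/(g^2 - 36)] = (g^2 - 12*g + 22)/(g^2 - 12*g + 36)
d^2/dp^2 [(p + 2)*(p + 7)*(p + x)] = 6*p + 2*x + 18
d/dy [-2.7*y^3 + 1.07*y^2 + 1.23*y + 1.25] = -8.1*y^2 + 2.14*y + 1.23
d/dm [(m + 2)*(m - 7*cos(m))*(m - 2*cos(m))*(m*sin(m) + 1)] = (m + 2)*(m - 7*cos(m))*(m - 2*cos(m))*(m*cos(m) + sin(m)) + (m + 2)*(m - 7*cos(m))*(m*sin(m) + 1)*(2*sin(m) + 1) + (m + 2)*(m - 2*cos(m))*(m*sin(m) + 1)*(7*sin(m) + 1) + (m - 7*cos(m))*(m - 2*cos(m))*(m*sin(m) + 1)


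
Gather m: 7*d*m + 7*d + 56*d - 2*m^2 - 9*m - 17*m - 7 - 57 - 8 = 63*d - 2*m^2 + m*(7*d - 26) - 72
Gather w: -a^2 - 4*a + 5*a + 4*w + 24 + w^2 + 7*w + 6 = -a^2 + a + w^2 + 11*w + 30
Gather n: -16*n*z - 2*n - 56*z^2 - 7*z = n*(-16*z - 2) - 56*z^2 - 7*z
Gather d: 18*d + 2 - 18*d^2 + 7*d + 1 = -18*d^2 + 25*d + 3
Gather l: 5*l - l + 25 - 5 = 4*l + 20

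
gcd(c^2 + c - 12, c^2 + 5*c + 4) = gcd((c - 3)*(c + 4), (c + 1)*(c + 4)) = c + 4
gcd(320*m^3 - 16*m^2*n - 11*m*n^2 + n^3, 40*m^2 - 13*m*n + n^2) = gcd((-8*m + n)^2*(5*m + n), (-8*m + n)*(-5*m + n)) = 8*m - n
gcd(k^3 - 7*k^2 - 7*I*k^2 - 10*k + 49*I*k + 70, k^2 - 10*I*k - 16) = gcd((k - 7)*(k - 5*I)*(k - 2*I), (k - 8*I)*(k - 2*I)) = k - 2*I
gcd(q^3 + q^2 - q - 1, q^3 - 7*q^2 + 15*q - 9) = q - 1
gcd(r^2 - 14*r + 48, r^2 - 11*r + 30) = r - 6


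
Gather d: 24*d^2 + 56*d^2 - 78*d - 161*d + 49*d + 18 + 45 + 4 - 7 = 80*d^2 - 190*d + 60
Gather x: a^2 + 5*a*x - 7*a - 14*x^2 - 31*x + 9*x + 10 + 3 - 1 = a^2 - 7*a - 14*x^2 + x*(5*a - 22) + 12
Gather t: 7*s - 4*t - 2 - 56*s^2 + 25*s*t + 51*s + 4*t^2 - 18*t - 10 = -56*s^2 + 58*s + 4*t^2 + t*(25*s - 22) - 12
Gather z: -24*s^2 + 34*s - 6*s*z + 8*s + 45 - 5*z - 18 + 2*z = -24*s^2 + 42*s + z*(-6*s - 3) + 27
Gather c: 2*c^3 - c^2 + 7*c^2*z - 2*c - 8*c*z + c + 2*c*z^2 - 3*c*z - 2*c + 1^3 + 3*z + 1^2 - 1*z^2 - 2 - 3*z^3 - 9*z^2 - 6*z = 2*c^3 + c^2*(7*z - 1) + c*(2*z^2 - 11*z - 3) - 3*z^3 - 10*z^2 - 3*z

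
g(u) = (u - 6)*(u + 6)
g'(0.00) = 0.00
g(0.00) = -36.00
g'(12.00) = 24.00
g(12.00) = 108.00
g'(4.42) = 8.84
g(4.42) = -16.46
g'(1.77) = 3.54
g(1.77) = -32.87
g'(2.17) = 4.34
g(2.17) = -31.29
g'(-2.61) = -5.22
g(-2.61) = -29.19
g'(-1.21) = -2.42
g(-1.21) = -34.54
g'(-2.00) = -4.00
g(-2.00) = -32.00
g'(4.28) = 8.56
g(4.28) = -17.68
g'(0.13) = 0.26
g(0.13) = -35.98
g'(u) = 2*u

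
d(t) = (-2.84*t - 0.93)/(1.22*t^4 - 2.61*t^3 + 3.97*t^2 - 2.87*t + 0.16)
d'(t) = (-2.84*t - 0.93)*(-4.88*t^3 + 7.83*t^2 - 7.94*t + 2.87)/(1.22*t^4 - 2.61*t^3 + 3.97*t^2 - 2.87*t + 0.16)^2 - 2.84/(1.22*t^4 - 2.61*t^3 + 3.97*t^2 - 2.87*t + 0.16) = (10.3944*t^4 - 10.2864*t^3 + 3.9929*t^2 + 7.3842*t - 3.1235)/(1.4884*t^8 - 6.3684*t^7 + 16.4989*t^6 - 27.7262*t^5 + 31.1327*t^4 - 23.623*t^3 + 9.5073*t^2 - 0.9184*t + 0.0256)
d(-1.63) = 0.10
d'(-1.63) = 0.09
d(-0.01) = -4.77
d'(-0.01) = -89.40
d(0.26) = 4.66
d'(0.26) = -8.32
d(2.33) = -0.42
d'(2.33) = 0.66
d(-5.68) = 0.01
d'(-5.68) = 0.00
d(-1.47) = 0.12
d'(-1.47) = 0.10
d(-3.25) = 0.03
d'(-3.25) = 0.02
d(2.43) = -0.36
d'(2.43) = 0.54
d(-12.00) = 0.00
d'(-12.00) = 0.00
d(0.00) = -5.81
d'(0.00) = -122.01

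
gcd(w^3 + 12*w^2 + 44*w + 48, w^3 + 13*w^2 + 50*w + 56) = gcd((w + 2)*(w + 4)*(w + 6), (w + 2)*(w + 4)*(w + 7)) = w^2 + 6*w + 8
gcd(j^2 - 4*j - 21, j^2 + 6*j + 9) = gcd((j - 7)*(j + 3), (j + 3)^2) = j + 3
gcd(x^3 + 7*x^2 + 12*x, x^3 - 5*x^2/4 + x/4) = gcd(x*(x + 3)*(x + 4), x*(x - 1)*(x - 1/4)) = x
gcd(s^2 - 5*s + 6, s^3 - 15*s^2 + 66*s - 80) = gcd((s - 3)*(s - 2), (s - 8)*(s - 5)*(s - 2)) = s - 2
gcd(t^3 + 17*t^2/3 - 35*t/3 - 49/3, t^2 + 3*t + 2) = t + 1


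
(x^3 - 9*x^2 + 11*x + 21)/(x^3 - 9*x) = (x^2 - 6*x - 7)/(x*(x + 3))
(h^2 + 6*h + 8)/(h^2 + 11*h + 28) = (h + 2)/(h + 7)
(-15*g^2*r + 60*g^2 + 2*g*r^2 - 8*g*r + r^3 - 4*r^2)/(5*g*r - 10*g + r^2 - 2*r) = (-3*g*r + 12*g + r^2 - 4*r)/(r - 2)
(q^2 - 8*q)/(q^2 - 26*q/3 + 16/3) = 3*q/(3*q - 2)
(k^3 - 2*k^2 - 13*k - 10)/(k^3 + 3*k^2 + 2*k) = (k - 5)/k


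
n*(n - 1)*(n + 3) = n^3 + 2*n^2 - 3*n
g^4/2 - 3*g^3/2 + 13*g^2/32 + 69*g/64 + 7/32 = (g/2 + 1/4)*(g - 2)*(g - 7/4)*(g + 1/4)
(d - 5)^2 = d^2 - 10*d + 25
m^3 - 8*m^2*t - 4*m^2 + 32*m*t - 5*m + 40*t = (m - 5)*(m + 1)*(m - 8*t)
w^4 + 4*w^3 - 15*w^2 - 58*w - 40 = (w - 4)*(w + 1)*(w + 2)*(w + 5)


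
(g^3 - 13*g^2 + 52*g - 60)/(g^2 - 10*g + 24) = (g^2 - 7*g + 10)/(g - 4)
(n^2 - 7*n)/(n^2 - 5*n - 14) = n/(n + 2)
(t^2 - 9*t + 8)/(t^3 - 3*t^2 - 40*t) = (t - 1)/(t*(t + 5))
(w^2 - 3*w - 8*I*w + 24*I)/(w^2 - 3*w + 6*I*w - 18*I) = (w - 8*I)/(w + 6*I)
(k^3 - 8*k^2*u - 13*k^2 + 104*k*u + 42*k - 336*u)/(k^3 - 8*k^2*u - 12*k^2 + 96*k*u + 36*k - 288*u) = (k - 7)/(k - 6)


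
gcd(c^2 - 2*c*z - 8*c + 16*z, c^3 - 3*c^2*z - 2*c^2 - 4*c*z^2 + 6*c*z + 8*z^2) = 1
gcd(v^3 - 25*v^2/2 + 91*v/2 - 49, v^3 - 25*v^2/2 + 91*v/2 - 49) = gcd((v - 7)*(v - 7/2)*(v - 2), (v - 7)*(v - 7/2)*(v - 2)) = v^3 - 25*v^2/2 + 91*v/2 - 49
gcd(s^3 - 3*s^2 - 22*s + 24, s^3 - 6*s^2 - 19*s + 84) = s + 4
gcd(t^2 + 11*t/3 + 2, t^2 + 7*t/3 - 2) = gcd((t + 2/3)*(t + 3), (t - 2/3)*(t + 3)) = t + 3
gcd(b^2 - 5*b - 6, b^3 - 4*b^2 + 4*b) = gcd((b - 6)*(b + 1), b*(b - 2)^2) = 1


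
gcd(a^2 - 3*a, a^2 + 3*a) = a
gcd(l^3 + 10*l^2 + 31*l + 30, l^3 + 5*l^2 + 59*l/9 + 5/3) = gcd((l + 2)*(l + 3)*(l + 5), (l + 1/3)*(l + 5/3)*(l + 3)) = l + 3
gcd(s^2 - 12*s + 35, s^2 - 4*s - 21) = s - 7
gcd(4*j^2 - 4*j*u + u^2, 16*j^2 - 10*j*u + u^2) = -2*j + u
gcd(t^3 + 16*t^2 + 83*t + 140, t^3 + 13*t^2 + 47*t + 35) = t^2 + 12*t + 35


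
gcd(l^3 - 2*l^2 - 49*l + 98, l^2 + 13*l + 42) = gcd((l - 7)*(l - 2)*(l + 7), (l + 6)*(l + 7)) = l + 7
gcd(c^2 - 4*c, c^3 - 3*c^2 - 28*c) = c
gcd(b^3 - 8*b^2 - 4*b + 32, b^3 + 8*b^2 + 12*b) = b + 2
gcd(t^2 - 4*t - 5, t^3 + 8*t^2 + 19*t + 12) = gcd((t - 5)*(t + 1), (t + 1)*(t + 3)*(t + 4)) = t + 1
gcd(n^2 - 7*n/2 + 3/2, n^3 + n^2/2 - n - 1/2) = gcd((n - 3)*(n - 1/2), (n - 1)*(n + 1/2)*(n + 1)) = 1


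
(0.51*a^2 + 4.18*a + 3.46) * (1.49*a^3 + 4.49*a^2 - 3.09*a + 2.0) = 0.7599*a^5 + 8.5181*a^4 + 22.3477*a^3 + 3.6392*a^2 - 2.3314*a + 6.92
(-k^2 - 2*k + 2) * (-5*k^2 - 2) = 5*k^4 + 10*k^3 - 8*k^2 + 4*k - 4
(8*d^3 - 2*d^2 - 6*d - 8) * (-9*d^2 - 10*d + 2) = -72*d^5 - 62*d^4 + 90*d^3 + 128*d^2 + 68*d - 16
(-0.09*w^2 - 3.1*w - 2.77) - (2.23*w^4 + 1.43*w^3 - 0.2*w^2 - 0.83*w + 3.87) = -2.23*w^4 - 1.43*w^3 + 0.11*w^2 - 2.27*w - 6.64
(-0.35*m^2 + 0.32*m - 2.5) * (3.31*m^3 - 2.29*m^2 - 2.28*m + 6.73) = -1.1585*m^5 + 1.8607*m^4 - 8.2098*m^3 + 2.6399*m^2 + 7.8536*m - 16.825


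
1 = 1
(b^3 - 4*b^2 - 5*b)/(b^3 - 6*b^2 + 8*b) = (b^2 - 4*b - 5)/(b^2 - 6*b + 8)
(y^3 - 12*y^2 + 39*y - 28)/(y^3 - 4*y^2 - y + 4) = (y - 7)/(y + 1)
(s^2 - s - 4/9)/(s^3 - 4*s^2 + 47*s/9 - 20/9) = (3*s + 1)/(3*s^2 - 8*s + 5)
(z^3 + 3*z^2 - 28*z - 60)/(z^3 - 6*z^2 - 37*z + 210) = (z + 2)/(z - 7)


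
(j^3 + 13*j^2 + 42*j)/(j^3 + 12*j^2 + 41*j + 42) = j*(j + 6)/(j^2 + 5*j + 6)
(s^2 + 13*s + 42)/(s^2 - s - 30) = (s^2 + 13*s + 42)/(s^2 - s - 30)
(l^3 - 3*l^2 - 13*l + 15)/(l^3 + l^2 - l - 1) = (l^2 - 2*l - 15)/(l^2 + 2*l + 1)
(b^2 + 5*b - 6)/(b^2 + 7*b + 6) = (b - 1)/(b + 1)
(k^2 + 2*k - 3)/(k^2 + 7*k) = (k^2 + 2*k - 3)/(k*(k + 7))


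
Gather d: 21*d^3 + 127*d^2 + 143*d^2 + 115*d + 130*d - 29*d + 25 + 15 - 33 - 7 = 21*d^3 + 270*d^2 + 216*d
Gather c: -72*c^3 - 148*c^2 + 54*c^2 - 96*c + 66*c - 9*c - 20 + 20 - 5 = -72*c^3 - 94*c^2 - 39*c - 5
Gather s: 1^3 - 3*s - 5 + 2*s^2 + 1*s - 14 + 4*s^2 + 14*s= 6*s^2 + 12*s - 18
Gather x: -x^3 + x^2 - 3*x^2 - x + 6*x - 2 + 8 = -x^3 - 2*x^2 + 5*x + 6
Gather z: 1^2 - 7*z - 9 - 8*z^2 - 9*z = -8*z^2 - 16*z - 8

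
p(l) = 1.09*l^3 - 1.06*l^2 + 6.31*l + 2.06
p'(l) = 3.27*l^2 - 2.12*l + 6.31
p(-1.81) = -19.30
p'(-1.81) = 20.86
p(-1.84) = -19.93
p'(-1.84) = 21.28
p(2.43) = 26.77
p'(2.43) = 20.47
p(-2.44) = -35.48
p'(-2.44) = 30.95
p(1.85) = 17.01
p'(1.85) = 13.58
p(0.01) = 2.12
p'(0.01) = 6.29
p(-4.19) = -123.17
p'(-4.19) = 72.60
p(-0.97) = -6.05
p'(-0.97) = 11.44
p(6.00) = 237.20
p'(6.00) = 111.31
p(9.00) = 767.60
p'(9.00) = 252.10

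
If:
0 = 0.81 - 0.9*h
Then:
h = 0.90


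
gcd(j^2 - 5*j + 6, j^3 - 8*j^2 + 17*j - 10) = j - 2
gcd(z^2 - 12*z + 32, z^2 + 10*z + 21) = 1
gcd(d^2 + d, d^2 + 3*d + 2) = d + 1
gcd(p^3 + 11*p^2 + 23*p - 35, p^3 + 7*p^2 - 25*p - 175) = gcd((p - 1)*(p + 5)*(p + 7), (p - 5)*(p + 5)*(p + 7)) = p^2 + 12*p + 35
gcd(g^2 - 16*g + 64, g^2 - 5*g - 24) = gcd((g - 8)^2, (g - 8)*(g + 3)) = g - 8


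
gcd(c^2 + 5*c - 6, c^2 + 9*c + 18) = c + 6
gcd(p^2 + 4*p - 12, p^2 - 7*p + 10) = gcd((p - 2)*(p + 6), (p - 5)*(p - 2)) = p - 2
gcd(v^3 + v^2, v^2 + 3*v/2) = v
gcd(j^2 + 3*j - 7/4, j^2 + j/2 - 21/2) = j + 7/2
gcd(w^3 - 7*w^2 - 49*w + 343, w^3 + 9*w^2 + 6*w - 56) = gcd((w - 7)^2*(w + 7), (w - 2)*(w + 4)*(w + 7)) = w + 7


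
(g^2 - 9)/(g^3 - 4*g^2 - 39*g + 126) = (g + 3)/(g^2 - g - 42)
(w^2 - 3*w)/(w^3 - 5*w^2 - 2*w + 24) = w/(w^2 - 2*w - 8)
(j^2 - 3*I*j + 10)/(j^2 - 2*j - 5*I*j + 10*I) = (j + 2*I)/(j - 2)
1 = 1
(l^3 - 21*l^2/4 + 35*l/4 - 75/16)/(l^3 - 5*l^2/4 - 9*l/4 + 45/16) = (2*l - 5)/(2*l + 3)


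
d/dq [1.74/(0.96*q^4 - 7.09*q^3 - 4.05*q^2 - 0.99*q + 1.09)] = (-6.6816*q^3 + 37.0098*q^2 + 14.094*q + 1.7226)/(-0.96*q^4 + 7.09*q^3 + 4.05*q^2 + 0.99*q - 1.09)^2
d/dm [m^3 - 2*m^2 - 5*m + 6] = 3*m^2 - 4*m - 5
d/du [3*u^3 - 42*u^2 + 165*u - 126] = 9*u^2 - 84*u + 165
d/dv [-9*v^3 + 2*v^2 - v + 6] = -27*v^2 + 4*v - 1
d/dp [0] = 0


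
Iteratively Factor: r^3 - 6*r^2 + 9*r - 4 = (r - 1)*(r^2 - 5*r + 4) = (r - 1)^2*(r - 4)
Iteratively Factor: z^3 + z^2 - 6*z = (z - 2)*(z^2 + 3*z) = (z - 2)*(z + 3)*(z)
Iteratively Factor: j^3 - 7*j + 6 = (j - 1)*(j^2 + j - 6) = (j - 2)*(j - 1)*(j + 3)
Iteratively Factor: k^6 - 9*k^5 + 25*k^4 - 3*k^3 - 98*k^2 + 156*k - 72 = (k - 2)*(k^5 - 7*k^4 + 11*k^3 + 19*k^2 - 60*k + 36) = (k - 2)*(k - 1)*(k^4 - 6*k^3 + 5*k^2 + 24*k - 36) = (k - 3)*(k - 2)*(k - 1)*(k^3 - 3*k^2 - 4*k + 12) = (k - 3)*(k - 2)*(k - 1)*(k + 2)*(k^2 - 5*k + 6) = (k - 3)*(k - 2)^2*(k - 1)*(k + 2)*(k - 3)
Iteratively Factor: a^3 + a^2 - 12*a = (a)*(a^2 + a - 12) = a*(a - 3)*(a + 4)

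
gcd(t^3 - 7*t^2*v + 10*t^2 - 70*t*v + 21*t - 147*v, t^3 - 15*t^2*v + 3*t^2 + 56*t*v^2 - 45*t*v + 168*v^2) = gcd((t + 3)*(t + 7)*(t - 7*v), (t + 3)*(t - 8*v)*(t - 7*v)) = t^2 - 7*t*v + 3*t - 21*v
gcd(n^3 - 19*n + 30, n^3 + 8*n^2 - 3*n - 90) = n^2 + 2*n - 15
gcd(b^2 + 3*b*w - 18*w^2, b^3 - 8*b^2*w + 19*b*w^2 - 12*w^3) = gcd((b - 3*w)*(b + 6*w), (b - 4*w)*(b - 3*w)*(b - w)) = -b + 3*w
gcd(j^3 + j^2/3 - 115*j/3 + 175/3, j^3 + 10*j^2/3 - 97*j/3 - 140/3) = j^2 + 2*j - 35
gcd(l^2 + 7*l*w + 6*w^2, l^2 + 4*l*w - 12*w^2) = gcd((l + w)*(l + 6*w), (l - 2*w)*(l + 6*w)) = l + 6*w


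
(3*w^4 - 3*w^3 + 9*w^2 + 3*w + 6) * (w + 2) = 3*w^5 + 3*w^4 + 3*w^3 + 21*w^2 + 12*w + 12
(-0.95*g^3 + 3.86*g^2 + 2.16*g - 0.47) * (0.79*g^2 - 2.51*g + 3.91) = -0.7505*g^5 + 5.4339*g^4 - 11.6967*g^3 + 9.2997*g^2 + 9.6253*g - 1.8377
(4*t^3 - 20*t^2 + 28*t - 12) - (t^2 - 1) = 4*t^3 - 21*t^2 + 28*t - 11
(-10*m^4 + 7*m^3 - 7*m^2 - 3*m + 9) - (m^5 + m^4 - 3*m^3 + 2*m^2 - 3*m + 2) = -m^5 - 11*m^4 + 10*m^3 - 9*m^2 + 7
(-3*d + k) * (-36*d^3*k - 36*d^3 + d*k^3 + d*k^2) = 108*d^4*k + 108*d^4 - 36*d^3*k^2 - 36*d^3*k - 3*d^2*k^3 - 3*d^2*k^2 + d*k^4 + d*k^3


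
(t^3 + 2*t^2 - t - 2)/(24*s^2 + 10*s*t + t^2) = (t^3 + 2*t^2 - t - 2)/(24*s^2 + 10*s*t + t^2)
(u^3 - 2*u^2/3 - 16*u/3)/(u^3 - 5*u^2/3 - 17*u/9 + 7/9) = 3*u*(3*u^2 - 2*u - 16)/(9*u^3 - 15*u^2 - 17*u + 7)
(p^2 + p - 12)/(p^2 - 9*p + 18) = (p + 4)/(p - 6)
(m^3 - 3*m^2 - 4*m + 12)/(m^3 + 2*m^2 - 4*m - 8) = (m - 3)/(m + 2)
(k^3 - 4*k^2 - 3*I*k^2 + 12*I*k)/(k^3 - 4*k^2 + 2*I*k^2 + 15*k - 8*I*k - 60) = k/(k + 5*I)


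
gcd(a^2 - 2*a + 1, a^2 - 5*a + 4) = a - 1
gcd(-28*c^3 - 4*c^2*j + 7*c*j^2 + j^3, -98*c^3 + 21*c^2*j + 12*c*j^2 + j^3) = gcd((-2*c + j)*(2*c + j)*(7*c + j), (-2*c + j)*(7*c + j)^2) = 14*c^2 - 5*c*j - j^2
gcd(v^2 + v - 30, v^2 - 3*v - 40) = 1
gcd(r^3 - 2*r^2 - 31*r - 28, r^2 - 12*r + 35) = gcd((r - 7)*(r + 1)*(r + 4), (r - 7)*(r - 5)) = r - 7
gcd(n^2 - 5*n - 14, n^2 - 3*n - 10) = n + 2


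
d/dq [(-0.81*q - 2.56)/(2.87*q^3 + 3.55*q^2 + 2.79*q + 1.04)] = (4.6494*q^3 + 24.9171*q^2 + 18.176*q + 6.3)/(8.2369*q^6 + 20.377*q^5 + 28.6171*q^4 + 25.7786*q^3 + 15.1681*q^2 + 5.8032*q + 1.0816)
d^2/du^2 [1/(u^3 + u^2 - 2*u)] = 2*(-u*(3*u + 1)*(u^2 + u - 2) + (3*u^2 + 2*u - 2)^2)/(u^3*(u^2 + u - 2)^3)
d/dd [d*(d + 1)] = 2*d + 1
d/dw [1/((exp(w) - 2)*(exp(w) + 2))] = -2*exp(2*w)/(exp(4*w) - 8*exp(2*w) + 16)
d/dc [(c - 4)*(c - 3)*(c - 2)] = 3*c^2 - 18*c + 26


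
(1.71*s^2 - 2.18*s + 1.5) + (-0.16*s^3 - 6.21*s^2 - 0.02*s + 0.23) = -0.16*s^3 - 4.5*s^2 - 2.2*s + 1.73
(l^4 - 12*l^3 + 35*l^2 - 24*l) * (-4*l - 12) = -4*l^5 + 36*l^4 + 4*l^3 - 324*l^2 + 288*l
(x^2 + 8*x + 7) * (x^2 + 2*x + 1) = x^4 + 10*x^3 + 24*x^2 + 22*x + 7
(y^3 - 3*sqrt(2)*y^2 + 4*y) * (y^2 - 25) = y^5 - 3*sqrt(2)*y^4 - 21*y^3 + 75*sqrt(2)*y^2 - 100*y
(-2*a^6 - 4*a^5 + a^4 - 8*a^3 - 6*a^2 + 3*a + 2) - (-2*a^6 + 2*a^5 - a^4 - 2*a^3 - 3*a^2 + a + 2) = -6*a^5 + 2*a^4 - 6*a^3 - 3*a^2 + 2*a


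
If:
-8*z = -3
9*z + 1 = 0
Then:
No Solution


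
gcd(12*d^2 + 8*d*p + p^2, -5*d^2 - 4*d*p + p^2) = 1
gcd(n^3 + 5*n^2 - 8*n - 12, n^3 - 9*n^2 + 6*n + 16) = n^2 - n - 2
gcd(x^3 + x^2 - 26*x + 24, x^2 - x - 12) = x - 4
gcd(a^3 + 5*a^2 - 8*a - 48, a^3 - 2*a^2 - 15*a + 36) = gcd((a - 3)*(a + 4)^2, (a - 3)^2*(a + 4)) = a^2 + a - 12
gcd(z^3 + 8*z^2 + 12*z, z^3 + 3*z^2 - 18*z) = z^2 + 6*z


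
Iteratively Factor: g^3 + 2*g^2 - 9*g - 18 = (g + 3)*(g^2 - g - 6) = (g + 2)*(g + 3)*(g - 3)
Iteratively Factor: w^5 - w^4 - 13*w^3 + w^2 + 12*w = (w - 4)*(w^4 + 3*w^3 - w^2 - 3*w) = (w - 4)*(w + 1)*(w^3 + 2*w^2 - 3*w) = (w - 4)*(w - 1)*(w + 1)*(w^2 + 3*w) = (w - 4)*(w - 1)*(w + 1)*(w + 3)*(w)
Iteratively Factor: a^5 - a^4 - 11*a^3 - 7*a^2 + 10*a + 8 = (a + 1)*(a^4 - 2*a^3 - 9*a^2 + 2*a + 8) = (a + 1)^2*(a^3 - 3*a^2 - 6*a + 8) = (a + 1)^2*(a + 2)*(a^2 - 5*a + 4) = (a - 4)*(a + 1)^2*(a + 2)*(a - 1)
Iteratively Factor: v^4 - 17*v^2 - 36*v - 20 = (v - 5)*(v^3 + 5*v^2 + 8*v + 4) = (v - 5)*(v + 2)*(v^2 + 3*v + 2) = (v - 5)*(v + 1)*(v + 2)*(v + 2)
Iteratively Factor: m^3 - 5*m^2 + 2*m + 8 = (m + 1)*(m^2 - 6*m + 8) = (m - 2)*(m + 1)*(m - 4)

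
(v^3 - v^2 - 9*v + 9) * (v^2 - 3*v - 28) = v^5 - 4*v^4 - 34*v^3 + 64*v^2 + 225*v - 252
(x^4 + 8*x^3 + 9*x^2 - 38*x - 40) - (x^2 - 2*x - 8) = x^4 + 8*x^3 + 8*x^2 - 36*x - 32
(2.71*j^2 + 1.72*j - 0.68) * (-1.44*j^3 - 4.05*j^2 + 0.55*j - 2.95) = -3.9024*j^5 - 13.4523*j^4 - 4.4963*j^3 - 4.2945*j^2 - 5.448*j + 2.006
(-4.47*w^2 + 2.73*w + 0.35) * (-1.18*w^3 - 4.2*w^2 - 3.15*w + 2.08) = 5.2746*w^5 + 15.5526*w^4 + 2.2015*w^3 - 19.3671*w^2 + 4.5759*w + 0.728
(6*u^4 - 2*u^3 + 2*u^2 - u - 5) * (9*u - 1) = 54*u^5 - 24*u^4 + 20*u^3 - 11*u^2 - 44*u + 5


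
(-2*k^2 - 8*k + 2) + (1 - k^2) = -3*k^2 - 8*k + 3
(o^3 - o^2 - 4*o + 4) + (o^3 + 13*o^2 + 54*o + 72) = 2*o^3 + 12*o^2 + 50*o + 76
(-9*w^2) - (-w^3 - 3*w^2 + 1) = w^3 - 6*w^2 - 1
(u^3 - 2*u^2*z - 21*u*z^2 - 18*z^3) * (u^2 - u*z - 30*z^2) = u^5 - 3*u^4*z - 49*u^3*z^2 + 63*u^2*z^3 + 648*u*z^4 + 540*z^5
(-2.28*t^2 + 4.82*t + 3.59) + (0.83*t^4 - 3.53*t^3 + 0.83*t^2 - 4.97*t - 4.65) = 0.83*t^4 - 3.53*t^3 - 1.45*t^2 - 0.149999999999999*t - 1.06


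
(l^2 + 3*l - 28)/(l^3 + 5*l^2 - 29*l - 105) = (l - 4)/(l^2 - 2*l - 15)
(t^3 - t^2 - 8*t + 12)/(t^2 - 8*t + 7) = (t^3 - t^2 - 8*t + 12)/(t^2 - 8*t + 7)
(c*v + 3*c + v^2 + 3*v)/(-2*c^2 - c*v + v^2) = (v + 3)/(-2*c + v)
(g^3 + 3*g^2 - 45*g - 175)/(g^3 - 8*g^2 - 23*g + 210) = (g + 5)/(g - 6)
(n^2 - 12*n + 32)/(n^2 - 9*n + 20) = (n - 8)/(n - 5)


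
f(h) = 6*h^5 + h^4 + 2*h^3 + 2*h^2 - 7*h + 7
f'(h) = 30*h^4 + 4*h^3 + 6*h^2 + 4*h - 7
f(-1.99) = -158.48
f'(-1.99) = 447.75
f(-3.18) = -1863.70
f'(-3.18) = 2980.14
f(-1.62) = -44.97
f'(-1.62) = 191.88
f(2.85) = 1243.74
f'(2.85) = 2124.98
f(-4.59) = -11892.31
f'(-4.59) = 13030.18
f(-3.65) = -3747.58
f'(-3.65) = 5188.50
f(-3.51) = -3075.08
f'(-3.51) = 4433.45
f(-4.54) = -11254.90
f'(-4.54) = 12469.34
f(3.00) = 1597.00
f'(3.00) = 2597.00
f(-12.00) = -1475333.00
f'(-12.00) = 615977.00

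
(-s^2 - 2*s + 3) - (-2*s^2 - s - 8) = s^2 - s + 11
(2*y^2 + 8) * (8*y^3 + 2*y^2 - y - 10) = 16*y^5 + 4*y^4 + 62*y^3 - 4*y^2 - 8*y - 80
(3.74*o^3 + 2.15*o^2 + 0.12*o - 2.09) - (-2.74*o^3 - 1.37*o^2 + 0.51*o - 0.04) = 6.48*o^3 + 3.52*o^2 - 0.39*o - 2.05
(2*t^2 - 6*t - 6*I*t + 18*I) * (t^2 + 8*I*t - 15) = 2*t^4 - 6*t^3 + 10*I*t^3 + 18*t^2 - 30*I*t^2 - 54*t + 90*I*t - 270*I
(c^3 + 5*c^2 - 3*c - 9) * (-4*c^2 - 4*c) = -4*c^5 - 24*c^4 - 8*c^3 + 48*c^2 + 36*c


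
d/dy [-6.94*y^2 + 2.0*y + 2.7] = 2.0 - 13.88*y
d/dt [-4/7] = 0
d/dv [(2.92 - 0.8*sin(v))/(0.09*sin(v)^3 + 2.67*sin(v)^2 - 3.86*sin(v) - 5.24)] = (0.144*sin(v)^3 + 1.3476*sin(v)^2 - 15.5928*sin(v) + 15.4632)*cos(v)/(0.0081*sin(v)^6 + 0.4806*sin(v)^5 + 6.4341*sin(v)^4 - 21.5556*sin(v)^3 - 13.082*sin(v)^2 + 40.4528*sin(v) + 27.4576)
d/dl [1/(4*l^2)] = -1/(2*l^3)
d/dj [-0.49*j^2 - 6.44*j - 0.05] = -0.98*j - 6.44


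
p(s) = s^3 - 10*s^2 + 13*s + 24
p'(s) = 3*s^2 - 20*s + 13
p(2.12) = 16.14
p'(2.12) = -15.92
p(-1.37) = -15.15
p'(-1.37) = 46.03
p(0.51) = 28.16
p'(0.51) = 3.58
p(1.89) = 19.60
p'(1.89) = -14.08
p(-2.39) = -77.84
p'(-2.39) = 77.94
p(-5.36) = -486.97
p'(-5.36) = 206.39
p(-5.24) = -462.57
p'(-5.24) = 200.17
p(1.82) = 20.56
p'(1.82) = -13.46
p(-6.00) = -630.00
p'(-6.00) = 241.00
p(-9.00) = -1632.00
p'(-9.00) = 436.00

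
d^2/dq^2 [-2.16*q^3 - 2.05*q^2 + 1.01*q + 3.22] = -12.96*q - 4.1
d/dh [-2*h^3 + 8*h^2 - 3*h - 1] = -6*h^2 + 16*h - 3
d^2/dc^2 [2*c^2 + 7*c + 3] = 4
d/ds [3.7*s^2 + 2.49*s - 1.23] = 7.4*s + 2.49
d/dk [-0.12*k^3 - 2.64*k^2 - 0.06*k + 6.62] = -0.36*k^2 - 5.28*k - 0.06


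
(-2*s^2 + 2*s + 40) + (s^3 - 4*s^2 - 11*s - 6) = s^3 - 6*s^2 - 9*s + 34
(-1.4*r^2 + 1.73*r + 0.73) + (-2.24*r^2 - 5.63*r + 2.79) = -3.64*r^2 - 3.9*r + 3.52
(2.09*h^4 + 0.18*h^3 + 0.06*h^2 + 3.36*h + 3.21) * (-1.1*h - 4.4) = -2.299*h^5 - 9.394*h^4 - 0.858*h^3 - 3.96*h^2 - 18.315*h - 14.124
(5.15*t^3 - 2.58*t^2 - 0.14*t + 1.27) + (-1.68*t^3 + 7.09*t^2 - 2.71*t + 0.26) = 3.47*t^3 + 4.51*t^2 - 2.85*t + 1.53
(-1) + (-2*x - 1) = -2*x - 2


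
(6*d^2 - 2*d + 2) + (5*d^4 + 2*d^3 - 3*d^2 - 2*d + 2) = 5*d^4 + 2*d^3 + 3*d^2 - 4*d + 4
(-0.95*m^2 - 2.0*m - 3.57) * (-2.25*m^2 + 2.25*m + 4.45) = 2.1375*m^4 + 2.3625*m^3 - 0.695*m^2 - 16.9325*m - 15.8865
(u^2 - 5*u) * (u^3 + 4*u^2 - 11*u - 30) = u^5 - u^4 - 31*u^3 + 25*u^2 + 150*u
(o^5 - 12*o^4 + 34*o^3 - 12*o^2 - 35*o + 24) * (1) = o^5 - 12*o^4 + 34*o^3 - 12*o^2 - 35*o + 24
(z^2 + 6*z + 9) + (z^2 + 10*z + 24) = 2*z^2 + 16*z + 33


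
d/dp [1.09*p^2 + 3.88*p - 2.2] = 2.18*p + 3.88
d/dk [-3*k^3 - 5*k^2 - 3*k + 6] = -9*k^2 - 10*k - 3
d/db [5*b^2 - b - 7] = 10*b - 1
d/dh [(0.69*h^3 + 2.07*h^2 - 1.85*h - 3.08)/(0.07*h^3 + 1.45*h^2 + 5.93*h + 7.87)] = (0.8556*h^4 + 8.4424*h^3 + 31.8953*h^2 + 41.5138*h + 3.7049)/(0.0049*h^6 + 0.203*h^5 + 2.9327*h^4 + 18.2988*h^3 + 57.9879*h^2 + 93.3382*h + 61.9369)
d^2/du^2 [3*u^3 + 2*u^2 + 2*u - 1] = 18*u + 4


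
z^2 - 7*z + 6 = (z - 6)*(z - 1)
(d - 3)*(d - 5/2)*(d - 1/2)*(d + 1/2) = d^4 - 11*d^3/2 + 29*d^2/4 + 11*d/8 - 15/8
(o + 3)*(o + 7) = o^2 + 10*o + 21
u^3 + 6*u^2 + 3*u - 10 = (u - 1)*(u + 2)*(u + 5)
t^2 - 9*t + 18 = (t - 6)*(t - 3)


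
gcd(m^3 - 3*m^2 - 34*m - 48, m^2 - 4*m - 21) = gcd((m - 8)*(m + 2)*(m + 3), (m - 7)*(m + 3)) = m + 3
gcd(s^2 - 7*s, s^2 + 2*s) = s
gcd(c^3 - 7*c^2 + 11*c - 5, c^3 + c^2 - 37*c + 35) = c^2 - 6*c + 5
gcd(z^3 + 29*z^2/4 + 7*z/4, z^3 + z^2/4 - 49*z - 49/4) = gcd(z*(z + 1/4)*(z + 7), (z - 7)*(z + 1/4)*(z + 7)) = z^2 + 29*z/4 + 7/4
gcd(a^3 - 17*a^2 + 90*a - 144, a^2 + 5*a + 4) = 1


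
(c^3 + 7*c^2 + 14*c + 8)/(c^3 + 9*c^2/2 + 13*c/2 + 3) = 2*(c + 4)/(2*c + 3)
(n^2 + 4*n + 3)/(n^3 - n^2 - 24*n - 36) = (n + 1)/(n^2 - 4*n - 12)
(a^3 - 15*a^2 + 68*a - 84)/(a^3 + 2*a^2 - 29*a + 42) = (a^2 - 13*a + 42)/(a^2 + 4*a - 21)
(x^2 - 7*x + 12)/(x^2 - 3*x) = (x - 4)/x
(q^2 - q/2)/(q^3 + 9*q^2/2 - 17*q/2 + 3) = q/(q^2 + 5*q - 6)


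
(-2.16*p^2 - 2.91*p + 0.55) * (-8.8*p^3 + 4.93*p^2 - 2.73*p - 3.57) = 19.008*p^5 + 14.9592*p^4 - 13.2895*p^3 + 18.367*p^2 + 8.8872*p - 1.9635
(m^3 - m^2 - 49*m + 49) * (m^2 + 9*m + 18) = m^5 + 8*m^4 - 40*m^3 - 410*m^2 - 441*m + 882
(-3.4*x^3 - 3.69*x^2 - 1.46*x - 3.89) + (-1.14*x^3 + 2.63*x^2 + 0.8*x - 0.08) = -4.54*x^3 - 1.06*x^2 - 0.66*x - 3.97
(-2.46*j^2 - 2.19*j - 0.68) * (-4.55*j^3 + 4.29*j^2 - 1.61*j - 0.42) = 11.193*j^5 - 0.588900000000001*j^4 - 2.3405*j^3 + 1.6419*j^2 + 2.0146*j + 0.2856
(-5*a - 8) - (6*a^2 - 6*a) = -6*a^2 + a - 8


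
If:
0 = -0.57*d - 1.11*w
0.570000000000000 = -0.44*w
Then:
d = 2.52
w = -1.30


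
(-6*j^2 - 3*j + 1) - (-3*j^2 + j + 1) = -3*j^2 - 4*j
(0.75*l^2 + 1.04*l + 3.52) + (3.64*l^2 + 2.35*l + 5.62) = 4.39*l^2 + 3.39*l + 9.14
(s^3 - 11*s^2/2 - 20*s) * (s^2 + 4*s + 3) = s^5 - 3*s^4/2 - 39*s^3 - 193*s^2/2 - 60*s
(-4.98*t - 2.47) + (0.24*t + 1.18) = -4.74*t - 1.29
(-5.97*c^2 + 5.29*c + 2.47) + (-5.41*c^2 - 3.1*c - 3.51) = -11.38*c^2 + 2.19*c - 1.04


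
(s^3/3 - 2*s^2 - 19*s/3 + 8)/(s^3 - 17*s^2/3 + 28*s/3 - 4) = (s^3 - 6*s^2 - 19*s + 24)/(3*s^3 - 17*s^2 + 28*s - 12)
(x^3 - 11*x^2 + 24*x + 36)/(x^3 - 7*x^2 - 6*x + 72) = (x^2 - 5*x - 6)/(x^2 - x - 12)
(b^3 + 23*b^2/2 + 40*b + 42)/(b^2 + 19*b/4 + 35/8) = 4*(b^2 + 8*b + 12)/(4*b + 5)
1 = 1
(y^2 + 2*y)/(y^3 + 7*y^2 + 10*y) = 1/(y + 5)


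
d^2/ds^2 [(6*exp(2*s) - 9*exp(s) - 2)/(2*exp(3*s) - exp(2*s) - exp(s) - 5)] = (24*exp(7*s) - 132*exp(6*s) + 54*exp(5*s) + 737*exp(4*s) - 1275*exp(3*s) + 174*exp(2*s) + 683*exp(s) - 215)*exp(s)/(8*exp(9*s) - 12*exp(8*s) - 6*exp(7*s) - 49*exp(6*s) + 63*exp(5*s) + 42*exp(4*s) + 119*exp(3*s) - 90*exp(2*s) - 75*exp(s) - 125)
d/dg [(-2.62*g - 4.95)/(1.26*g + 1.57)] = (2.675736*g + 3.334052)/(1.26*g + 1.57)^3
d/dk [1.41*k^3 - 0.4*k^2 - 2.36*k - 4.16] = 4.23*k^2 - 0.8*k - 2.36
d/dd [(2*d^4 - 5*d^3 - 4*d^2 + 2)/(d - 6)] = 2*(3*d^4 - 29*d^3 + 43*d^2 + 24*d - 1)/(d^2 - 12*d + 36)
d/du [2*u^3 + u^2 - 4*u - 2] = 6*u^2 + 2*u - 4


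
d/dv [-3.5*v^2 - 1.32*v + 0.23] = -7.0*v - 1.32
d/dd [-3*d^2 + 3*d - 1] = 3 - 6*d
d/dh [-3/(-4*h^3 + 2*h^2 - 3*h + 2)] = 3*(-12*h^2 + 4*h - 3)/(4*h^3 - 2*h^2 + 3*h - 2)^2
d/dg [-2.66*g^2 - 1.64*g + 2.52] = -5.32*g - 1.64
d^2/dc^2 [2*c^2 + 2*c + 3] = 4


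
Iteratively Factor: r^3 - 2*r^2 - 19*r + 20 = (r - 1)*(r^2 - r - 20) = (r - 1)*(r + 4)*(r - 5)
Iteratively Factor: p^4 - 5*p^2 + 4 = (p + 2)*(p^3 - 2*p^2 - p + 2) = (p + 1)*(p + 2)*(p^2 - 3*p + 2) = (p - 1)*(p + 1)*(p + 2)*(p - 2)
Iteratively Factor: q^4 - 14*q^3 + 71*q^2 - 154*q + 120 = (q - 5)*(q^3 - 9*q^2 + 26*q - 24) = (q - 5)*(q - 4)*(q^2 - 5*q + 6) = (q - 5)*(q - 4)*(q - 2)*(q - 3)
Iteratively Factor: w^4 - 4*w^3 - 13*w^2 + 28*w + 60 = (w - 3)*(w^3 - w^2 - 16*w - 20) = (w - 5)*(w - 3)*(w^2 + 4*w + 4) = (w - 5)*(w - 3)*(w + 2)*(w + 2)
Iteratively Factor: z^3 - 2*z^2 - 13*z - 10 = (z - 5)*(z^2 + 3*z + 2) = (z - 5)*(z + 2)*(z + 1)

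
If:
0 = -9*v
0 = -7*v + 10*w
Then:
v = 0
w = 0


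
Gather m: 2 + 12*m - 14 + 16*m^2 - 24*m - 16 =16*m^2 - 12*m - 28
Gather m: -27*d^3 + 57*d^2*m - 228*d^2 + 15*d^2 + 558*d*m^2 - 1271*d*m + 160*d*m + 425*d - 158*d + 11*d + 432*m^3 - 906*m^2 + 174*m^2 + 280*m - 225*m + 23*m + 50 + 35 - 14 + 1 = -27*d^3 - 213*d^2 + 278*d + 432*m^3 + m^2*(558*d - 732) + m*(57*d^2 - 1111*d + 78) + 72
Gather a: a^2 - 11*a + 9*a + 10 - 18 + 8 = a^2 - 2*a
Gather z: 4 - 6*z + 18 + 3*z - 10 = 12 - 3*z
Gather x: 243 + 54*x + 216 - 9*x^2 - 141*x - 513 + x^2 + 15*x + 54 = -8*x^2 - 72*x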